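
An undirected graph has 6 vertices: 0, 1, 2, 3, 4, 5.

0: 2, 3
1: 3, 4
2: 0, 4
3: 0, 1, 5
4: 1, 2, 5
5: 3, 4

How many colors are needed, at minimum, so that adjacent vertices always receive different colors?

3

The cycle 4-2-0-3-5-4 has odd length 5, so it cannot be 2-colored; at least 3 colors are needed.
3 colors suffice: color a → {3, 4}; color b → {0, 1, 5}; color c → {2}. Every edge joins two different colors.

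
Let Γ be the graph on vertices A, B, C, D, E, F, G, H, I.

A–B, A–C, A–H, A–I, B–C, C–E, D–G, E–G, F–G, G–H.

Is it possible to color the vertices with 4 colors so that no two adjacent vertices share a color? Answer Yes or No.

Yes

The chromatic number is 3. A, B, C are pairwise adjacent, so at least 3 colors are needed.
3 colors suffice: color red → {A, G}; color blue → {C, D, F, H, I}; color green → {B, E}.
Since 4 ≥ 3, a proper 4-coloring certainly exists.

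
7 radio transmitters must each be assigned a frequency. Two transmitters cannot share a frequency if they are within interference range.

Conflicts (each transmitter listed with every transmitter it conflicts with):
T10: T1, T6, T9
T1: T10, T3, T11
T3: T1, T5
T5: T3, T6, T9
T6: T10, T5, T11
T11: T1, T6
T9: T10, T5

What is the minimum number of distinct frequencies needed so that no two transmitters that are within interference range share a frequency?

3

The cycle T11-T6-T5-T3-T1-T11 has odd length 5, so it cannot be 2-colored; at least 3 frequencies are needed.
3 frequencies suffice: frequency 1 → {T1, T5}; frequency 2 → {T3, T6, T9}; frequency 3 → {T10, T11}. Every pair that conflicts lands in different frequencies.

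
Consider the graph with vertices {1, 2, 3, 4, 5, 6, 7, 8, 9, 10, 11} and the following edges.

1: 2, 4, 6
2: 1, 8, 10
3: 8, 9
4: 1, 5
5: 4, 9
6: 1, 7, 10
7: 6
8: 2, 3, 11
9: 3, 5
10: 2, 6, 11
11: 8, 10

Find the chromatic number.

3

The cycle 5-9-3-8-2-1-4-5 has odd length 7, so it cannot be 2-colored; at least 3 colors are needed.
3 colors suffice: color a → {4, 6, 8, 9}; color b → {1, 3, 5, 7, 10}; color c → {2, 11}. No two adjacent vertices share a color.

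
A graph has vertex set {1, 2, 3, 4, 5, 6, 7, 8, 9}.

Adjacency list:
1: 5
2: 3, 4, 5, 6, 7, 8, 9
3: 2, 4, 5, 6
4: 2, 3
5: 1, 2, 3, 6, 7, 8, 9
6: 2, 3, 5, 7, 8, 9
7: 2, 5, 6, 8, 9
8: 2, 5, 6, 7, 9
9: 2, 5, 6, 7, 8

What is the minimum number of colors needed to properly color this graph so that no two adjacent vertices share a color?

6

2, 5, 6, 7, 8, 9 are pairwise adjacent (a clique of size 6), so at least 6 colors are needed.
6 colors suffice: color red → {1, 2}; color blue → {4, 5}; color green → {6}; color yellow → {3, 8}; color purple → {9}; color orange → {7}. Each edge has distinct colors on its endpoints.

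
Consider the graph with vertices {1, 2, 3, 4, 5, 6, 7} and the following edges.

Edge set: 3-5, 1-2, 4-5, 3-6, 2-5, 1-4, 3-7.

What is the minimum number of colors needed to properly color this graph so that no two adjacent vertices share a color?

2

2 and 5 are adjacent, so at least 2 colors are needed.
A valid assignment using 2 colors: 1=red, 2=blue, 3=blue, 4=blue, 5=red, 6=red, 7=red. No two adjacent vertices share a color.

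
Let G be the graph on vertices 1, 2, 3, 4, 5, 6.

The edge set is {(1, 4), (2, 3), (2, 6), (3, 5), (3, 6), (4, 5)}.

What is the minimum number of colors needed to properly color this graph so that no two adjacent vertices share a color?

3

2, 3, 6 are mutually adjacent, so at least 3 colors are needed.
3 colors suffice: 1=blue, 2=blue, 3=red, 4=red, 5=blue, 6=green. Each edge has distinct colors on its endpoints.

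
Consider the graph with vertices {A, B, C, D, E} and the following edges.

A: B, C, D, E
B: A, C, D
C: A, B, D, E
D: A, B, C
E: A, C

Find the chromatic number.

A, B, C, D are mutually adjacent (a clique of size 4), so at least 4 colors are needed.
4 colors suffice: color red → {A}; color blue → {C}; color green → {B, E}; color yellow → {D}. No two adjacent vertices share a color.

4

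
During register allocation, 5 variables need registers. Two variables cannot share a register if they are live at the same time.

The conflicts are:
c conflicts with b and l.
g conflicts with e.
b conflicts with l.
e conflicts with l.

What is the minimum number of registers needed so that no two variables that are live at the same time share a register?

3

c, b, l are mutually in conflict, so at least 3 registers are needed.
3 registers suffice: register 1 → {g, l}; register 2 → {b, e}; register 3 → {c}. Each listed conflict is separated.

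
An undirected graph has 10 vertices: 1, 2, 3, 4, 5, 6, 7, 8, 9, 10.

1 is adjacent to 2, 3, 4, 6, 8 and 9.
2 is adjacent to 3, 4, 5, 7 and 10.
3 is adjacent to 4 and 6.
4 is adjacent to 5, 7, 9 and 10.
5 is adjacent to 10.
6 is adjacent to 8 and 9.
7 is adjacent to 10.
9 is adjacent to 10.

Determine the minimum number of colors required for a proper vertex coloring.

1, 2, 3, 4 form a clique, so at least 4 colors are needed.
4 colors suffice: color a → {4, 6}; color b → {2, 8, 9}; color c → {1, 10}; color d → {3, 5, 7}. Every edge joins two different colors.

4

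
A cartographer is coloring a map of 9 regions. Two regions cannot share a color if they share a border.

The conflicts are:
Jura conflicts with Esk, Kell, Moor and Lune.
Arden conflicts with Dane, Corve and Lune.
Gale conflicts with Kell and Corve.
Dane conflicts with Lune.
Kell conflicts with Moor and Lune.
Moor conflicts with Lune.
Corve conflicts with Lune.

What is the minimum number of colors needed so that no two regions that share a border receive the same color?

4

Jura, Kell, Moor, Lune all conflict with each other, so at least 4 colors are needed.
4 colors suffice: Jura=3, Arden=2, Gale=1, Dane=3, Esk=1, Kell=2, Moor=4, Corve=3, Lune=1. Every pair that conflicts lands in different colors.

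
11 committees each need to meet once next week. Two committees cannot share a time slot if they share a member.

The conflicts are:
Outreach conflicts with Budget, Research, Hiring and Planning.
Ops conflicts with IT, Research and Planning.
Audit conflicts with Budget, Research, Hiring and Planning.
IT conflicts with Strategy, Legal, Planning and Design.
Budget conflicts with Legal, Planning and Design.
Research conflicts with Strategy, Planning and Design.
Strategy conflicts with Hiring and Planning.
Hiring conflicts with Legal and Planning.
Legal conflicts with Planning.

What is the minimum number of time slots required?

Ops, IT, Planning are mutually in conflict, so at least 3 time slots are needed.
3 time slots suffice: Outreach=3, Ops=3, Audit=3, IT=2, Budget=2, Research=2, Strategy=3, Hiring=2, Legal=3, Planning=1, Design=1. No two conflicting committees share a time slot.

3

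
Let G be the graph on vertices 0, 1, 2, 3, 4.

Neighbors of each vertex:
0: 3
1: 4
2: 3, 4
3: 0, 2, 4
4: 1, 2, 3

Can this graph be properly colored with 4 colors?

Yes

The chromatic number is 3. 2, 3, 4 are pairwise adjacent, so at least 3 colors are needed.
3 colors suffice: color a → {0, 4}; color b → {1, 3}; color c → {2}.
Since 4 ≥ 3, a proper 4-coloring certainly exists.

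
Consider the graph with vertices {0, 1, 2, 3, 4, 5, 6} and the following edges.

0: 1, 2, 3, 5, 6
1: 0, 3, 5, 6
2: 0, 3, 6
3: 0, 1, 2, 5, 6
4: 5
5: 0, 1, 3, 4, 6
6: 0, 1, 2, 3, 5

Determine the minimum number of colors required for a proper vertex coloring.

5

0, 1, 3, 5, 6 are mutually adjacent (a clique of size 5), so at least 5 colors are needed.
One proper 5-coloring: 0=blue, 1=purple, 2=yellow, 3=green, 4=red, 5=yellow, 6=red. Every edge joins two different colors.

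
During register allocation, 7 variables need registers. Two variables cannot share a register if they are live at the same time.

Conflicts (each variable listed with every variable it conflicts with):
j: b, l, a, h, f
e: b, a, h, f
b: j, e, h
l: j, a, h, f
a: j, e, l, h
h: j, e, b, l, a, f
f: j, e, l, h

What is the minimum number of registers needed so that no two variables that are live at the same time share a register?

j, l, a, h all conflict with each other, so at least 4 registers are needed.
4 registers suffice: register 1 → {h}; register 2 → {j, e}; register 3 → {b, a, f}; register 4 → {l}. Every pair that conflicts lands in different registers.

4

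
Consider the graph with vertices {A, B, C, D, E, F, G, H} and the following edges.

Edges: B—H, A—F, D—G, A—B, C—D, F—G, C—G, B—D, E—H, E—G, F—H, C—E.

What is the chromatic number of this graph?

C, E, G form a triangle, so at least 3 colors are needed.
3 colors suffice: color red → {A, G, H}; color blue → {D, E, F}; color green → {B, C}. Every edge joins two different colors.

3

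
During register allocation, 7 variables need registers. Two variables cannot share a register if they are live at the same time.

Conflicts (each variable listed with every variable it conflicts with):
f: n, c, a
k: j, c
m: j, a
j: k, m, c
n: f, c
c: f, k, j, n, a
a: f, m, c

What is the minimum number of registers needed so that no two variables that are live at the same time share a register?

3

k, j, c are mutually in conflict, so at least 3 registers are needed.
3 registers suffice: f=3, k=3, m=1, j=2, n=2, c=1, a=2. Each listed conflict is separated.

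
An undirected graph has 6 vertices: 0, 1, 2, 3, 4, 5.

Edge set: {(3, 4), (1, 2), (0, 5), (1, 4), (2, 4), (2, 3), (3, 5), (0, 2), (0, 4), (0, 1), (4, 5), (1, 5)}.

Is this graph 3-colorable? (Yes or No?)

No

0, 1, 2, 4 form a clique, so at least 4 colors are needed.
So 3 colors are not enough.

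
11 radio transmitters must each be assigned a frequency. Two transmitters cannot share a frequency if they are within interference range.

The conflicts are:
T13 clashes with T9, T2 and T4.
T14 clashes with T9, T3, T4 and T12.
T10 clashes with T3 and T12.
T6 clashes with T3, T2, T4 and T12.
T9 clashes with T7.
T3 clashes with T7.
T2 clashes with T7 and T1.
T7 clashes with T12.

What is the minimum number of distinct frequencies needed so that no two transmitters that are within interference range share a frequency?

2

T13 and T4 conflict, so at least 2 frequencies are needed.
2 frequencies suffice: frequency 1 → {T9, T3, T2, T4, T12}; frequency 2 → {T13, T14, T10, T6, T7, T1}. Each listed conflict is separated.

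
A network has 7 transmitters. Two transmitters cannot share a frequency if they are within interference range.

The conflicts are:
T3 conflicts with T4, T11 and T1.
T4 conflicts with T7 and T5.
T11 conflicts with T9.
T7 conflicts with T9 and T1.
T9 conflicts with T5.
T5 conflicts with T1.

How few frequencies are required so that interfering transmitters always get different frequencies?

The cycle T9-T7-T4-T3-T11-T9 has odd length 5, so it cannot be 2-colored; at least 3 frequencies are needed.
3 frequencies suffice: T3=2, T4=1, T11=3, T7=2, T9=1, T5=2, T1=1. Every pair that conflicts lands in different frequencies.

3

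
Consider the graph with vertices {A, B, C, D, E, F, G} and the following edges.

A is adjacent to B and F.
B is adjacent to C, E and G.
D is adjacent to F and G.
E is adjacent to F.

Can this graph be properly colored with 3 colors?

The chromatic number is 3. The cycle D-F-E-B-G-D has odd length 5, so it cannot be 2-colored; at least 3 colors are needed.
One proper 3-coloring: A=blue, B=red, C=blue, D=green, E=blue, F=red, G=blue.
That is already a proper 3-coloring.

Yes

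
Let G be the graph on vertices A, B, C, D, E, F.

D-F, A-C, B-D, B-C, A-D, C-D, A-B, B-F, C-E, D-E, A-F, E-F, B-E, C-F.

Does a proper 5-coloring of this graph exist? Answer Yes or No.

The chromatic number is 5. A, B, C, D, F form a clique, so at least 5 colors are needed.
5 colors suffice: color red → {D}; color blue → {B}; color green → {F}; color yellow → {C}; color purple → {A, E}.
That is already a proper 5-coloring.

Yes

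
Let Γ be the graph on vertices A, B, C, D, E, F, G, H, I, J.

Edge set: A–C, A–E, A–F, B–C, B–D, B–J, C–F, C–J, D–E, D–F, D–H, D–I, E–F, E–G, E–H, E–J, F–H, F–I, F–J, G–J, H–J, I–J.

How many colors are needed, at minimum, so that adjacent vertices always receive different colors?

E, F, H, J are mutually adjacent (a clique of size 4), so at least 4 colors are needed.
One proper 4-coloring: A=red, B=blue, C=green, D=red, E=green, F=blue, G=blue, H=yellow, I=green, J=red. Each edge has distinct colors on its endpoints.

4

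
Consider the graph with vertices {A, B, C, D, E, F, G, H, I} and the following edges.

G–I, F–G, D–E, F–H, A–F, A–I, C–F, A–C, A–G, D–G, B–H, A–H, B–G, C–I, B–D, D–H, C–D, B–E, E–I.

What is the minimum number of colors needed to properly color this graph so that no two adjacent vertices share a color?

3

B, D, E are mutually adjacent, so at least 3 colors are needed.
3 colors suffice: A=1, B=3, C=2, D=1, E=2, F=3, G=2, H=2, I=3. Every edge joins two different colors.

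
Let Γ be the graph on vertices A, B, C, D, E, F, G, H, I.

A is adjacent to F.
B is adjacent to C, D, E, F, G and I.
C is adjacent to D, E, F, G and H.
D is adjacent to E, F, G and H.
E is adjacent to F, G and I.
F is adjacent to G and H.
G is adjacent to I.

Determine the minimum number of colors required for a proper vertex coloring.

6

B, C, D, E, F, G are pairwise adjacent (a clique of size 6), so at least 6 colors are needed.
One proper 6-coloring: A=2, B=6, C=3, D=2, E=4, F=1, G=5, H=4, I=1. No two adjacent vertices share a color.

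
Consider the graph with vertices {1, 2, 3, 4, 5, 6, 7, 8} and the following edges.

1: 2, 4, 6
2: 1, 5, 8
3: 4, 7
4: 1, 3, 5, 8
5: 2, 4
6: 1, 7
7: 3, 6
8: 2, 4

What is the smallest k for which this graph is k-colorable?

3

The cycle 4-3-7-6-1-4 has odd length 5, so it cannot be 2-colored; at least 3 colors are needed.
A valid assignment using 3 colors: 1=b, 2=a, 3=b, 4=a, 5=b, 6=c, 7=a, 8=b. Every edge joins two different colors.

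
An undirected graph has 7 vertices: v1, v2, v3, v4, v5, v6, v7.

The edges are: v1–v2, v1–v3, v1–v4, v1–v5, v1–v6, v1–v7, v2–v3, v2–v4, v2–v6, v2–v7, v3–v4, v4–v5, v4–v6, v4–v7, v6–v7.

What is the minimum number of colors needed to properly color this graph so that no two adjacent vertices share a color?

v1, v2, v4, v6, v7 form a clique, so at least 5 colors are needed.
5 colors suffice: v1=1, v2=3, v3=4, v4=2, v5=3, v6=5, v7=4. Each edge has distinct colors on its endpoints.

5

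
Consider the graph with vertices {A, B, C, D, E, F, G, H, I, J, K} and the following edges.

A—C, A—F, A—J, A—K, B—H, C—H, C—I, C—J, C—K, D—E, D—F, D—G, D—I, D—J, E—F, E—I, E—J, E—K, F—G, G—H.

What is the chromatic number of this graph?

3

D, F, G are mutually adjacent, so at least 3 colors are needed.
3 colors suffice: A=2, B=1, C=1, D=1, E=2, F=3, G=2, H=3, I=3, J=3, K=3. Each edge has distinct colors on its endpoints.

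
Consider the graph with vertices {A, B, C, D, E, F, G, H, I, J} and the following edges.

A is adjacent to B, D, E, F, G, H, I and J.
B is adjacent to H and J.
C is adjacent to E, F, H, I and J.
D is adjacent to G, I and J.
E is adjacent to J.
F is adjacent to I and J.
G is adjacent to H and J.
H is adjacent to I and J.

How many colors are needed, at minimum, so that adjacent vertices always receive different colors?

A, G, H, J form a clique, so at least 4 colors are needed.
4 colors suffice: A=1, B=4, C=1, D=3, E=3, F=3, G=4, H=3, I=2, J=2. Every edge joins two different colors.

4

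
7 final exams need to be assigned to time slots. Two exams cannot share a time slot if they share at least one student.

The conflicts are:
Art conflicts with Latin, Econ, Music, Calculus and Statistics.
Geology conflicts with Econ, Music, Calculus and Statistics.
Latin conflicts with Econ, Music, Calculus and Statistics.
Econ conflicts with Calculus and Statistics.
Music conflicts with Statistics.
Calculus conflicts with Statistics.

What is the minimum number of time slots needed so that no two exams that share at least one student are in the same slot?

5

Art, Latin, Econ, Calculus, Statistics are mutually in conflict, so at least 5 time slots are needed.
5 time slots suffice: Art=2, Geology=2, Latin=5, Econ=4, Music=3, Calculus=3, Statistics=1. Every pair that conflicts lands in different time slots.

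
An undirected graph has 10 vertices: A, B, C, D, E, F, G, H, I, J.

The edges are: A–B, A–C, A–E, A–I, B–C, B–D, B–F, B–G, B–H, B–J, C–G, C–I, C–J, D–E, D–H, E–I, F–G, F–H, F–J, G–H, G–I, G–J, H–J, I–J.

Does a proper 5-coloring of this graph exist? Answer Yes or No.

Yes

The chromatic number is 5. B, F, G, H, J form a clique, so at least 5 colors are needed.
One proper 5-coloring: A=blue, B=red, C=yellow, D=blue, E=green, F=purple, G=green, H=yellow, I=red, J=blue.
That is already a proper 5-coloring.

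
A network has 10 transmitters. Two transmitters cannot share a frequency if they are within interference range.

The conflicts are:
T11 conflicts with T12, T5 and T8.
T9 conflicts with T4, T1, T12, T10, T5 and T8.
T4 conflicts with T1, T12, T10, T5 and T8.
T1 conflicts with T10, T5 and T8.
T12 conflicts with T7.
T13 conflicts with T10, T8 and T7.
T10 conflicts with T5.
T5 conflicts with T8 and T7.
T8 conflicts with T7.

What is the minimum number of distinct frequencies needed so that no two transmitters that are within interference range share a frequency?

T9, T4, T1, T10, T5 are mutually in conflict, so at least 5 frequencies are needed.
5 frequencies suffice: T11=3, T9=4, T4=3, T1=5, T12=1, T13=1, T10=2, T5=1, T8=2, T7=3. No two conflicting transmitters share a frequency.

5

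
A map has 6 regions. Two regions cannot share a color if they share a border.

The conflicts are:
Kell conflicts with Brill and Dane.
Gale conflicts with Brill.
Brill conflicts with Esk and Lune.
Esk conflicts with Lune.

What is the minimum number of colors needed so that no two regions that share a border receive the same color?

3

Brill, Esk, Lune pairwise conflict, so at least 3 colors are needed.
A valid assignment using 3 colors: Kell=2, Gale=2, Brill=1, Esk=3, Lune=2, Dane=1. Every pair that conflicts lands in different colors.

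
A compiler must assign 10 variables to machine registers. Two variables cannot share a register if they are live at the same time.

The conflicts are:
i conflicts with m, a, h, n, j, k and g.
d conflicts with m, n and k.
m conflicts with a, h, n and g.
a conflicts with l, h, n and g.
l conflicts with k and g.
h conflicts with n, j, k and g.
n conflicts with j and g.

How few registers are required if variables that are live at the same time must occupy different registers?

6

i, m, a, h, n, g all conflict with each other, so at least 6 registers are needed.
A valid assignment using 6 registers: i=1, d=1, m=4, a=6, l=1, h=2, n=3, j=4, k=3, g=5. Every pair that conflicts lands in different registers.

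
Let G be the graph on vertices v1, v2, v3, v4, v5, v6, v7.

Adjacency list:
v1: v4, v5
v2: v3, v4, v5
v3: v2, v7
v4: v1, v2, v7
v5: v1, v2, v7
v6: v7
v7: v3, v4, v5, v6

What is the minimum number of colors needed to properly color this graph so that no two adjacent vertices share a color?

2

v1 and v5 are adjacent, so at least 2 colors are needed.
2 colors suffice: color red → {v1, v2, v7}; color blue → {v3, v4, v5, v6}. Each edge has distinct colors on its endpoints.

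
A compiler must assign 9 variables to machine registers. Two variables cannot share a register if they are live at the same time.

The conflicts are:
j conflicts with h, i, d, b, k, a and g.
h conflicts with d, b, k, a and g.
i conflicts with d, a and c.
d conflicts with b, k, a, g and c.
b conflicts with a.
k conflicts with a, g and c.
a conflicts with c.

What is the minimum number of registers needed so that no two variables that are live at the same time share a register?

5

j, h, d, k, g all conflict with each other, so at least 5 registers are needed.
5 registers suffice: register 1 → {d}; register 2 → {a, g}; register 3 → {j, c}; register 4 → {i, b, k}; register 5 → {h}. No two conflicting variables share a register.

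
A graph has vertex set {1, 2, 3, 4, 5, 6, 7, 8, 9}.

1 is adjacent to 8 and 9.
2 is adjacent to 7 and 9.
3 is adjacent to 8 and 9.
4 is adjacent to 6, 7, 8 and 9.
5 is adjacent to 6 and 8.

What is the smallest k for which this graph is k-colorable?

2

3 and 8 are adjacent, so at least 2 colors are needed.
2 colors suffice: 1=b, 2=b, 3=b, 4=b, 5=b, 6=a, 7=a, 8=a, 9=a. No two adjacent vertices share a color.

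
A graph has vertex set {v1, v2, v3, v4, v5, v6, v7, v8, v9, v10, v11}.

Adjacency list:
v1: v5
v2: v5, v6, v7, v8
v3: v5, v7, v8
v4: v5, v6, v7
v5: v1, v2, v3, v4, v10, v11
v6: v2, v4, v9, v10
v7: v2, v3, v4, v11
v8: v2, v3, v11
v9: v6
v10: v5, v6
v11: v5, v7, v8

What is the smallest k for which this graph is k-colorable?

2

v7 and v11 are adjacent, so at least 2 colors are needed.
One proper 2-coloring: v1=2, v2=2, v3=2, v4=2, v5=1, v6=1, v7=1, v8=1, v9=2, v10=2, v11=2. Every edge joins two different colors.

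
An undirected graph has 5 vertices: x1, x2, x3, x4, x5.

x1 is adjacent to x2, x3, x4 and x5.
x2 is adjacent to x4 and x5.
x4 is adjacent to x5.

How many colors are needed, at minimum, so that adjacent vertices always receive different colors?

x1, x2, x4, x5 are pairwise adjacent (a clique of size 4), so at least 4 colors are needed.
A valid assignment using 4 colors: x1=1, x2=3, x3=2, x4=4, x5=2. Every edge joins two different colors.

4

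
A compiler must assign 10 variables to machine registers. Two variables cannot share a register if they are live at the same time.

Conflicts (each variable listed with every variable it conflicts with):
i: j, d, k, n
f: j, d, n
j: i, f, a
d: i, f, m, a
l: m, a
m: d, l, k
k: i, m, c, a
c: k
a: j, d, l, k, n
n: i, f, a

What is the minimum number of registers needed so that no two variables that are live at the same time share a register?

2

m and k conflict, so at least 2 registers are needed.
2 registers suffice: register 1 → {i, f, m, c, a}; register 2 → {j, d, l, k, n}. No two conflicting variables share a register.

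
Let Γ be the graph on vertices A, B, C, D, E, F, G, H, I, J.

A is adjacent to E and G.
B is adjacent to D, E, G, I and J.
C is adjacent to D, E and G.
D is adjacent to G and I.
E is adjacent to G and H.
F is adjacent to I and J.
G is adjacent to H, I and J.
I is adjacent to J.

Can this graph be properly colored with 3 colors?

B, D, G, I are mutually adjacent (a clique of size 4), so at least 4 colors are needed.
So 3 colors are not enough.

No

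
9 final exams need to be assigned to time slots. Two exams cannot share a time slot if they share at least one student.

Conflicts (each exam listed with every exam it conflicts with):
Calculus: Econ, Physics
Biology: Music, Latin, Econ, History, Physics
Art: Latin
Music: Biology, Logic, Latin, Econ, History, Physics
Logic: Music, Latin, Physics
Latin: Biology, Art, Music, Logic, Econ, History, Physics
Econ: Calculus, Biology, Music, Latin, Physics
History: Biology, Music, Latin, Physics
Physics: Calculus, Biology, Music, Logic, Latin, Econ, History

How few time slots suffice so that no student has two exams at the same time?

5

Biology, Music, Latin, History, Physics pairwise conflict, so at least 5 time slots are needed.
Using 5 time slots: Calculus=1, Biology=4, Art=2, Music=3, Logic=4, Latin=1, Econ=5, History=5, Physics=2. Every pair that conflicts lands in different time slots.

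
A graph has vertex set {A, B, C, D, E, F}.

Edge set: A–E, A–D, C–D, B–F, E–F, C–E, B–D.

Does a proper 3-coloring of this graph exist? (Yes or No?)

Yes

The chromatic number is 3. The cycle E-C-D-B-F-E has odd length 5, so it cannot be 2-colored; at least 3 colors are needed.
One proper 3-coloring: A=2, B=3, C=2, D=1, E=1, F=2.
That is already a proper 3-coloring.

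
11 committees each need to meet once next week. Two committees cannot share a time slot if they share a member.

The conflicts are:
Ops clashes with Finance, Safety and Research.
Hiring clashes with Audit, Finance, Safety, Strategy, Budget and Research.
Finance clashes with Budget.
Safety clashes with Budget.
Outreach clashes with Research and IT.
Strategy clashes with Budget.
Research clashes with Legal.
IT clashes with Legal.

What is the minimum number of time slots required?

Hiring, Safety, Budget are mutually in conflict, so at least 3 time slots are needed.
3 time slots suffice: time slot 1 → {Ops, Hiring, IT}; time slot 2 → {Audit, Budget, Research}; time slot 3 → {Finance, Safety, Outreach, Strategy, Legal}. No two conflicting committees share a time slot.

3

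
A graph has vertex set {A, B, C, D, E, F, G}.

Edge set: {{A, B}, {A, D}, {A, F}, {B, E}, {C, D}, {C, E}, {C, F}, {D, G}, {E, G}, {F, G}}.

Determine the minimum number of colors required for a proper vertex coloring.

3

The cycle G-E-B-A-D-G has odd length 5, so it cannot be 2-colored; at least 3 colors are needed.
A valid assignment using 3 colors: A=2, B=3, C=2, D=1, E=1, F=1, G=2. No two adjacent vertices share a color.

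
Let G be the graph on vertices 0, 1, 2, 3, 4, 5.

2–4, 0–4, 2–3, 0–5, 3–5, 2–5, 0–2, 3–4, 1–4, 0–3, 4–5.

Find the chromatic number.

0, 2, 3, 4, 5 are pairwise adjacent (a clique of size 5), so at least 5 colors are needed.
One proper 5-coloring: 0=d, 1=b, 2=e, 3=c, 4=a, 5=b. Each edge has distinct colors on its endpoints.

5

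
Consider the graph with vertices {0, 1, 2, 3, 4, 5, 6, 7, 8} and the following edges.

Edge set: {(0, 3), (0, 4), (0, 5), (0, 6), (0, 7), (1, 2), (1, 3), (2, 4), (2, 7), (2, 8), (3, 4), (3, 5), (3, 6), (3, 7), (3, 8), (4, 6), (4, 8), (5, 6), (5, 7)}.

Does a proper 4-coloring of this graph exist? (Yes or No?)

The chromatic number is 4. 0, 3, 5, 6 are pairwise adjacent (a clique of size 4), so at least 4 colors are needed.
A valid assignment using 4 colors: 0=blue, 1=blue, 2=red, 3=red, 4=green, 5=green, 6=yellow, 7=yellow, 8=blue.
That is already a proper 4-coloring.

Yes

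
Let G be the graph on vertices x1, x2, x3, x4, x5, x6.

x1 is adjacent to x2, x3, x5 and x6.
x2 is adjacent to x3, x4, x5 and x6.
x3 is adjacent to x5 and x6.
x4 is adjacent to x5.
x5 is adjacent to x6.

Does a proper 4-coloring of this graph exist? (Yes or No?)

No

x1, x2, x3, x5, x6 are mutually adjacent (a clique of size 5), so at least 5 colors are needed.
So 4 colors are not enough.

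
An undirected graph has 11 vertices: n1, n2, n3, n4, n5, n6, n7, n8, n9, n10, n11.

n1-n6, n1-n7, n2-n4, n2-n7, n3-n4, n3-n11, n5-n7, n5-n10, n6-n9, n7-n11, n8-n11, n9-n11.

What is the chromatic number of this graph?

The cycle n1-n6-n9-n11-n7-n1 has odd length 5, so it cannot be 2-colored; at least 3 colors are needed.
3 colors suffice: color 1 → {n3, n7, n8, n9, n10}; color 2 → {n4, n5, n6, n11}; color 3 → {n1, n2}. Every edge joins two different colors.

3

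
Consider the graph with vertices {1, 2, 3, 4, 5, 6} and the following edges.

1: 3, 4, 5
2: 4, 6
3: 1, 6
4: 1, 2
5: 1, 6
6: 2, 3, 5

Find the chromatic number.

The cycle 1-4-2-6-5-1 has odd length 5, so it cannot be 2-colored; at least 3 colors are needed.
3 colors suffice: color a → {1, 6}; color b → {2, 3, 5}; color c → {4}. No two adjacent vertices share a color.

3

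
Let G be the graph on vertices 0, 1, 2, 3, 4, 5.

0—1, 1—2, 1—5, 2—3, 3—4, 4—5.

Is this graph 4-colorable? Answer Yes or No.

Yes

The chromatic number is 3. The cycle 2-1-5-4-3-2 has odd length 5, so it cannot be 2-colored; at least 3 colors are needed.
3 colors suffice: color a → {1, 3}; color b → {0, 2, 5}; color c → {4}.
Since 4 ≥ 3, a proper 4-coloring certainly exists.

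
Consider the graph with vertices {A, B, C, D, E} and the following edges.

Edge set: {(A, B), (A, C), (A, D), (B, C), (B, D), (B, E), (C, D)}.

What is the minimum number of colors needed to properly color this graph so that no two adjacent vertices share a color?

A, B, C, D are pairwise adjacent (a clique of size 4), so at least 4 colors are needed.
4 colors suffice: color red → {B}; color blue → {C, E}; color green → {D}; color yellow → {A}. No two adjacent vertices share a color.

4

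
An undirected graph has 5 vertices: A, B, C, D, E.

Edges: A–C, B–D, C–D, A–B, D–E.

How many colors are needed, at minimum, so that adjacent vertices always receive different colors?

C and D are adjacent, so at least 2 colors are needed.
2 colors suffice: A=1, B=2, C=2, D=1, E=2. Each edge has distinct colors on its endpoints.

2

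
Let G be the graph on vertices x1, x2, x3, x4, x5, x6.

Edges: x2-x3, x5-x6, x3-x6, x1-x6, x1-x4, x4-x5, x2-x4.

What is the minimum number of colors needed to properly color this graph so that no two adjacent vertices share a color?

The cycle x3-x6-x5-x4-x2-x3 has odd length 5, so it cannot be 2-colored; at least 3 colors are needed.
A valid assignment using 3 colors: x1=B, x2=G, x3=B, x4=R, x5=B, x6=R. No two adjacent vertices share a color.

3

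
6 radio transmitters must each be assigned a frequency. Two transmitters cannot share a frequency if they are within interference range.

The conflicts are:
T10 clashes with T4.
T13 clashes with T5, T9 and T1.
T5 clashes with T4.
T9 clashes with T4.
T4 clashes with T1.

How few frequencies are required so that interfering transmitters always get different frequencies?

2

T13 and T1 conflict, so at least 2 frequencies are needed.
A valid assignment using 2 frequencies: T10=2, T13=1, T5=2, T9=2, T4=1, T1=2. No two conflicting transmitters share a frequency.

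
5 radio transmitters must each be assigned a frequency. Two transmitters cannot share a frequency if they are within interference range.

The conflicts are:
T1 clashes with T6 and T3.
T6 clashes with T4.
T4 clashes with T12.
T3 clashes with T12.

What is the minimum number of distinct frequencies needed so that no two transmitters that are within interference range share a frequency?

3

The cycle T6-T1-T3-T12-T4-T6 has odd length 5, so it cannot be 2-colored; at least 3 frequencies are needed.
3 frequencies suffice: T1=2, T6=3, T4=1, T3=1, T12=2. No two conflicting transmitters share a frequency.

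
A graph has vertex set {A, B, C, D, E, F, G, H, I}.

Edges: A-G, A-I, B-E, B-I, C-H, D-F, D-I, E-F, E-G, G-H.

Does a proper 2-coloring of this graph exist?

The cycle G-E-B-I-A-G has odd length 5, so it cannot be 2-colored; at least 3 colors are needed.
So 2 colors are not enough.

No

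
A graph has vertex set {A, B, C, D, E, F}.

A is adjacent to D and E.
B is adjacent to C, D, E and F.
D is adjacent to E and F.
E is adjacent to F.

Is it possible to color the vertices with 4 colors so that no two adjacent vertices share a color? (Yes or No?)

The chromatic number is 4. B, D, E, F are pairwise adjacent (a clique of size 4), so at least 4 colors are needed.
4 colors suffice: color 1 → {C, E}; color 2 → {D}; color 3 → {A, B}; color 4 → {F}.
That is already a proper 4-coloring.

Yes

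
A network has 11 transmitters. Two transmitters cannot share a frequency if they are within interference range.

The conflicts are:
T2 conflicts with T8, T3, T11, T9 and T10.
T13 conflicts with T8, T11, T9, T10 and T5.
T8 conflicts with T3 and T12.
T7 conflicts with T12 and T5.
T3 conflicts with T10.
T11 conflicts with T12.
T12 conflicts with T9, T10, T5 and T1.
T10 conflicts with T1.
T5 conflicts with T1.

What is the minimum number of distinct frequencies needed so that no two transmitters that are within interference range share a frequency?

T12, T5, T1 pairwise conflict, so at least 3 frequencies are needed.
3 frequencies suffice: frequency 1 → {T2, T13, T12}; frequency 2 → {T8, T11, T9, T10, T5}; frequency 3 → {T7, T3, T1}. Every pair that conflicts lands in different frequencies.

3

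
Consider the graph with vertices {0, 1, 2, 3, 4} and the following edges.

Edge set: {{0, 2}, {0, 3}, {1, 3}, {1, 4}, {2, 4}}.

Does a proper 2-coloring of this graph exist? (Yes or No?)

The cycle 1-3-0-2-4-1 has odd length 5, so it cannot be 2-colored; at least 3 colors are needed.
So 2 colors are not enough.

No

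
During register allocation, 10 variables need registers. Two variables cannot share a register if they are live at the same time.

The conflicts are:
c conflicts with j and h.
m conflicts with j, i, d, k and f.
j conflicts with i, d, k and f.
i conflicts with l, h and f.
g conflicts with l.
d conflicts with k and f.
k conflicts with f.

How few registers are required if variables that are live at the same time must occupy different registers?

5

m, j, d, k, f all conflict with each other, so at least 5 registers are needed.
5 registers suffice: register 1 → {j, l, h}; register 2 → {c, m, g}; register 3 → {i, d}; register 4 → {f}; register 5 → {k}. No two conflicting variables share a register.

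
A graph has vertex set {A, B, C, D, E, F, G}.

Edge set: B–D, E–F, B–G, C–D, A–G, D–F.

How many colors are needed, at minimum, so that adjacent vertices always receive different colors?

B and D are adjacent, so at least 2 colors are needed.
A valid assignment using 2 colors: A=blue, B=blue, C=blue, D=red, E=red, F=blue, G=red. Each edge has distinct colors on its endpoints.

2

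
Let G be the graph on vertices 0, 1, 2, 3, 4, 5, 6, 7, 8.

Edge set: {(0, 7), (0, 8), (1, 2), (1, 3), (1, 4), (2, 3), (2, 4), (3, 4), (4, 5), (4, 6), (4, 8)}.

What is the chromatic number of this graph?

1, 2, 3, 4 are mutually adjacent (a clique of size 4), so at least 4 colors are needed.
One proper 4-coloring: 0=red, 1=yellow, 2=blue, 3=green, 4=red, 5=blue, 6=blue, 7=blue, 8=blue. No two adjacent vertices share a color.

4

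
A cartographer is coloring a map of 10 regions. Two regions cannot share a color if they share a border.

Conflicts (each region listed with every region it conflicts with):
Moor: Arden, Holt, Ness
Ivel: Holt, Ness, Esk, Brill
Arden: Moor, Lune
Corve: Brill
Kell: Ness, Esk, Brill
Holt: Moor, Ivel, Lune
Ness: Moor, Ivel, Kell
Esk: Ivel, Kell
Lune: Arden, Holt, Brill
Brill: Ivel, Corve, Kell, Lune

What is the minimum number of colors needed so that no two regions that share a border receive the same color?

2

Ivel and Ness conflict, so at least 2 colors are needed.
A valid assignment using 2 colors: Moor=1, Ivel=1, Arden=2, Corve=1, Kell=1, Holt=2, Ness=2, Esk=2, Lune=1, Brill=2. No two conflicting regions share a color.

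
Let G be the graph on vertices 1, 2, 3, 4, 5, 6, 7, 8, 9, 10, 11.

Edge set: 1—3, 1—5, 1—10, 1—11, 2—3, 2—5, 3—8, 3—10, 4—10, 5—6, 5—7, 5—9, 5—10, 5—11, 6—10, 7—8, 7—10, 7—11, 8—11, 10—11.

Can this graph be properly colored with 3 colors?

No

1, 5, 10, 11 are pairwise adjacent (a clique of size 4), so at least 4 colors are needed.
So 3 colors are not enough.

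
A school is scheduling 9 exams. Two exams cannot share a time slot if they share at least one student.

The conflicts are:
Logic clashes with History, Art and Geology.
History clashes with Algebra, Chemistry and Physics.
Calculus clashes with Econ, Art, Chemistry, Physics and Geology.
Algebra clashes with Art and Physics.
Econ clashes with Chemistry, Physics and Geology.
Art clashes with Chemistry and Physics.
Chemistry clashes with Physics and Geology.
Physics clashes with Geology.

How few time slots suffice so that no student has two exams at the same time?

Calculus, Econ, Chemistry, Physics, Geology all conflict with each other, so at least 5 time slots are needed.
5 time slots suffice: time slot 1 → {Logic, Physics}; time slot 2 → {Algebra, Chemistry}; time slot 3 → {History, Art, Geology}; time slot 4 → {Calculus}; time slot 5 → {Econ}. No two conflicting exams share a time slot.

5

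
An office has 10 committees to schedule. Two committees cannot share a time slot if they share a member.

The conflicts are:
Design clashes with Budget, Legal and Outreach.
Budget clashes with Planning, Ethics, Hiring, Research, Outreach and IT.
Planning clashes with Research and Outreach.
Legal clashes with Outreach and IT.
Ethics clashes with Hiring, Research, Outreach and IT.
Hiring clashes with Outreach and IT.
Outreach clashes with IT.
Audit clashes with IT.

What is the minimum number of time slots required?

Budget, Ethics, Hiring, Outreach, IT pairwise conflict, so at least 5 time slots are needed.
Using 5 time slots: Design=3, Budget=2, Planning=3, Legal=2, Ethics=4, Hiring=5, Research=1, Outreach=1, Audit=1, IT=3. Every pair that conflicts lands in different time slots.

5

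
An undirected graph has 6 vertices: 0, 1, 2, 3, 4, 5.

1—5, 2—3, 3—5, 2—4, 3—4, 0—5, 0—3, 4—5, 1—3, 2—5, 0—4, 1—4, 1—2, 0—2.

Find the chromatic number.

5

1, 2, 3, 4, 5 form a clique, so at least 5 colors are needed.
One proper 5-coloring: 0=e, 1=e, 2=d, 3=c, 4=b, 5=a. No two adjacent vertices share a color.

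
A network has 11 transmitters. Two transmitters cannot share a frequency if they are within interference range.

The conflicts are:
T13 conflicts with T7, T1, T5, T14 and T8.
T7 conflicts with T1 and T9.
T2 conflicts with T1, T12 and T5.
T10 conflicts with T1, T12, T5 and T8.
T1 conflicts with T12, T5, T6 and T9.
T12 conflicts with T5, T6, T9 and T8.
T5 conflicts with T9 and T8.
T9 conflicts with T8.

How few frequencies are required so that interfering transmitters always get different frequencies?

T2, T1, T12, T5 all conflict with each other, so at least 4 frequencies are needed.
A valid assignment using 4 frequencies: T13=3, T7=2, T2=4, T10=4, T1=1, T12=3, T5=2, T6=2, T14=1, T9=4, T8=1. No two conflicting transmitters share a frequency.

4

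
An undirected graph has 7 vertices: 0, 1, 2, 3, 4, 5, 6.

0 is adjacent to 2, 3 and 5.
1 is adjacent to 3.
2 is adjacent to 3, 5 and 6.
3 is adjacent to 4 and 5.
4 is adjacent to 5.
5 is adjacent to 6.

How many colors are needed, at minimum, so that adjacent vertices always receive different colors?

0, 2, 3, 5 are pairwise adjacent (a clique of size 4), so at least 4 colors are needed.
4 colors suffice: color a → {1, 5}; color b → {3, 6}; color c → {2, 4}; color d → {0}. No two adjacent vertices share a color.

4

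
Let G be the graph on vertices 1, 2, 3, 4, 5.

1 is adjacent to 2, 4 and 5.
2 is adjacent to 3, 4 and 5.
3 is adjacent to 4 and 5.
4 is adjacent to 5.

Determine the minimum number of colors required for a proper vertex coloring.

4

1, 2, 4, 5 are mutually adjacent (a clique of size 4), so at least 4 colors are needed.
A valid assignment using 4 colors: 1=yellow, 2=blue, 3=yellow, 4=green, 5=red. Each edge has distinct colors on its endpoints.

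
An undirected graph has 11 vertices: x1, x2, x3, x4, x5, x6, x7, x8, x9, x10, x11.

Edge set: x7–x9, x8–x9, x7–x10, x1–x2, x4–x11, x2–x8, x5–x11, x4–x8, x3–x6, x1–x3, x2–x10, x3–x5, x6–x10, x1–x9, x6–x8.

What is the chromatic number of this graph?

The cycle x1-x3-x6-x8-x9-x1 has odd length 5, so it cannot be 2-colored; at least 3 colors are needed.
3 colors suffice: x1=1, x2=2, x3=3, x4=2, x5=1, x6=2, x7=3, x8=1, x9=2, x10=1, x11=3. Every edge joins two different colors.

3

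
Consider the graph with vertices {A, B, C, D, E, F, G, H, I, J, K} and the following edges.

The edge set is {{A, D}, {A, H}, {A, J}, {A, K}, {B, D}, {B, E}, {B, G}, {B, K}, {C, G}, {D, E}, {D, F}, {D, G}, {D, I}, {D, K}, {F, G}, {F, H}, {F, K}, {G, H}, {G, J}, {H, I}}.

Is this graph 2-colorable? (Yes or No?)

No

A, D, K are mutually adjacent, so at least 3 colors are needed.
So 2 colors are not enough.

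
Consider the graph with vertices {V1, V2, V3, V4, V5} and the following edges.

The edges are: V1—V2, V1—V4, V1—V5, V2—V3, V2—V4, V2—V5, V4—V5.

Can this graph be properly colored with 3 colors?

No

V1, V2, V4, V5 form a clique, so at least 4 colors are needed.
So 3 colors are not enough.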